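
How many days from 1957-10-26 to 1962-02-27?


From 1957-10-26 to 1962-02-27
1957-10-26: days before October = 31 + 28 + 31 + 30 + 31 + 30 + 31 + 31 + 30 = 273 (1957 is not a leap year); day of year = 273 + 26 = 299
1962-02-27: days before February = 31; day of year = 31 + 27 = 58
Rest of 1957: 365 - 299 = 66
Full years 1958 (365), 1959 (365), 1960 (366), 1961 (365): 1461
Total = 66 + 1461 + 58 = 1585

1585 days


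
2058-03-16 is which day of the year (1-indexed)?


Date: March 16, 2058
Days in months 1 through 2: 59
Plus 16 days in March

Day of year: 75


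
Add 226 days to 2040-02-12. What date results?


Start: 2040-02-12, add 226 days
February 2040 has 29 days: 29 - 12 = 17 days to February 29 -> 209 left
March 2040 has 31 days -> 178 left
April 2040 has 30 days -> 148 left
May 2040 has 31 days -> 117 left
June 2040 has 30 days -> 87 left
July 2040 has 31 days -> 56 left
August 2040 has 31 days -> 25 left
September 2040: 25 <= 30 -> lands on September 25

Result: 2040-09-25


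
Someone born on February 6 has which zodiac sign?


Date: February 6
Conventional tropical zodiac dates: Aquarius from January 20 onward; Pisces starts February 19
February 6 falls within the Aquarius range

Aquarius


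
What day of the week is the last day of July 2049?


July 2049 has 31 days
Anchor: Jan 1, 2049. With p = 2049 - 1 = 2048: (p + p//4 - p//100 + p//400) mod 7 = (2048 + 512 - 20 + 5) mod 7 = 2545 mod 7 = 4 -> Friday (Mon=0 ... Sun=6)
Days before July (Jan-Jun): 181; July 1 index = (4 + 181) mod 7 = 3 -> Thursday
Last day offset: 31 - 1 = 30 days
Weekday index = (3 + 30) mod 7 = 5

Saturday, July 31


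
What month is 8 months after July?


July is month 7
7 + 8 = 15; wrap: 15 - 12 = 3

March


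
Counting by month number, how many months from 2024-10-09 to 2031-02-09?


From October 2024 to February 2031
7 years * 12 = 84 months, minus 8 months = 76

76 months


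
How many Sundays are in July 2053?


July 2053 has 31 days
Anchor: Jan 1, 2053. With p = 2053 - 1 = 2052: (p + p//4 - p//100 + p//400) mod 7 = (2052 + 513 - 20 + 5) mod 7 = 2550 mod 7 = 2 -> Wednesday (Mon=0 ... Sun=6)
Days before July (Jan-Jun): 181; July 1 index = (2 + 181) mod 7 = 1 -> Tuesday
First Sunday is July 6
Sundays: 6, 13, 20, 27

4 Sundays


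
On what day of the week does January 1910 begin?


Target: January 1, 1910
Anchor: Jan 1, 1910. With p = 1910 - 1 = 1909: (p + p//4 - p//100 + p//400) mod 7 = (1909 + 477 - 19 + 4) mod 7 = 2371 mod 7 = 5 -> Saturday (Mon=0 ... Sun=6)
Offset from anchor: 0 days
Weekday index = (5 + 0) mod 7 = 5

Saturday


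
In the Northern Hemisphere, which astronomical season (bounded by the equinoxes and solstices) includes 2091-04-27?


Date: April 27
Astronomical Spring (approx.; exact equinox/solstice day varies by year): March 20 to June 20
April 27 falls within the Spring window

Spring


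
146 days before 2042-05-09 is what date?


Start: 2042-05-09, subtract 146 days
Back 9 days from May 9 reaches April 30, 2042 -> 137 left
April 2042 has 30 days -> back to March 31, 2042 -> 107 left
March 2042 has 31 days -> back to February 28, 2042 -> 76 left
February 2042 has 28 days -> back to January 31, 2042 -> 48 left
January 2042 has 31 days -> back to December 31, 2041 -> 17 left
December 2041: 31 - 17 = 14 -> lands on December 14

Result: 2041-12-14


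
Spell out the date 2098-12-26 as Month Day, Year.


ISO 2098-12-26 parses as year=2098, month=12, day=26
Month 12 -> December

December 26, 2098


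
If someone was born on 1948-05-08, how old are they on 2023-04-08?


Birth: 1948-05-08
Reference: 2023-04-08
Year difference: 2023 - 1948 = 75
Birthday not yet reached in 2023, subtract 1

74 years old


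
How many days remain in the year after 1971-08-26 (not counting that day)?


Day of year: 238 of 365
Remaining = 365 - 238

127 days


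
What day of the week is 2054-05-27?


Date: May 27, 2054
Anchor: Jan 1, 2054. With p = 2054 - 1 = 2053: (p + p//4 - p//100 + p//400) mod 7 = (2053 + 513 - 20 + 5) mod 7 = 2551 mod 7 = 3 -> Thursday (Mon=0 ... Sun=6)
Days before May (Jan-Apr): 120; offset = 120 + 27 - 1 = 146
Weekday index = (3 + 146) mod 7 = 2

Day of the week: Wednesday


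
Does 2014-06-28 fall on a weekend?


Anchor: Jan 1, 2014. With p = 2014 - 1 = 2013: (p + p//4 - p//100 + p//400) mod 7 = (2013 + 503 - 20 + 5) mod 7 = 2501 mod 7 = 2 -> Wednesday (Mon=0 ... Sun=6)
Day of year: 179; offset = 178
Weekday index = (2 + 178) mod 7 = 5 -> Saturday
Weekend days: Saturday, Sunday

Yes


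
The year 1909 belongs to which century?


Century = (year - 1) // 100 + 1
= (1909 - 1) // 100 + 1
= 1908 // 100 + 1
= 19 + 1

20th century


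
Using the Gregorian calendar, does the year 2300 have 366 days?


Gregorian leap year rule: divisible by 4, but not by 100, unless also by 400.
2300 is divisible by 100 but not 400 -> not a leap year

No


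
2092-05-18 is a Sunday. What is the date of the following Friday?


Current: Sunday
Target: Friday
Days ahead: 5

Next Friday: 2092-05-23


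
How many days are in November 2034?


November 2034

30 days


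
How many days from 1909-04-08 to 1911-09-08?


From 1909-04-08 to 1911-09-08
1909-04-08: days before April = 31 + 28 + 31 = 90 (1909 is not a leap year); day of year = 90 + 8 = 98
1911-09-08: days before September = 31 + 28 + 31 + 30 + 31 + 30 + 31 + 31 = 243 (1911 is not a leap year); day of year = 243 + 8 = 251
Rest of 1909: 365 - 98 = 267
Full years 1910 (365): 365
Total = 267 + 365 + 251 = 883

883 days


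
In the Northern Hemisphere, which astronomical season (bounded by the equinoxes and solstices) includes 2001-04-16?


Date: April 16
Astronomical Spring (approx.; exact equinox/solstice day varies by year): March 20 to June 20
April 16 falls within the Spring window

Spring


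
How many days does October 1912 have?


October 1912

31 days


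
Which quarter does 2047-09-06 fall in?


Month: September (month 9)
Q1: Jan-Mar, Q2: Apr-Jun, Q3: Jul-Sep, Q4: Oct-Dec

Q3


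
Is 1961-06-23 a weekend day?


Anchor: Jan 1, 1961. With p = 1961 - 1 = 1960: (p + p//4 - p//100 + p//400) mod 7 = (1960 + 490 - 19 + 4) mod 7 = 2435 mod 7 = 6 -> Sunday (Mon=0 ... Sun=6)
Day of year: 174; offset = 173
Weekday index = (6 + 173) mod 7 = 4 -> Friday
Weekend days: Saturday, Sunday

No


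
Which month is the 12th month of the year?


Month 12 of 12

December


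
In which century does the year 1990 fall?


Century = (year - 1) // 100 + 1
= (1990 - 1) // 100 + 1
= 1989 // 100 + 1
= 19 + 1

20th century


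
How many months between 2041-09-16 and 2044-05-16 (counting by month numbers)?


From September 2041 to May 2044
3 years * 12 = 36 months, minus 4 months = 32

32 months


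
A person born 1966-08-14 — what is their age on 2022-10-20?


Birth: 1966-08-14
Reference: 2022-10-20
Year difference: 2022 - 1966 = 56

56 years old


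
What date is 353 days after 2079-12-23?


Start: 2079-12-23, add 353 days
December 2079 has 31 days: 31 - 23 = 8 days to December 31 -> 345 left
January 2080 has 31 days -> 314 left
February 2080 has 29 days -> 285 left
March 2080 has 31 days -> 254 left
April 2080 has 30 days -> 224 left
May 2080 has 31 days -> 193 left
June 2080 has 30 days -> 163 left
July 2080 has 31 days -> 132 left
August 2080 has 31 days -> 101 left
September 2080 has 30 days -> 71 left
October 2080 has 31 days -> 40 left
November 2080 has 30 days -> 10 left
December 2080: 10 <= 31 -> lands on December 10

Result: 2080-12-10


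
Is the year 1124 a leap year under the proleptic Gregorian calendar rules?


Gregorian leap year rule: divisible by 4, but not by 100, unless also by 400.
1124 is divisible by 4 but not 100 -> leap year

Yes


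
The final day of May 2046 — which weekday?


May 2046 has 31 days
Anchor: Jan 1, 2046. With p = 2046 - 1 = 2045: (p + p//4 - p//100 + p//400) mod 7 = (2045 + 511 - 20 + 5) mod 7 = 2541 mod 7 = 0 -> Monday (Mon=0 ... Sun=6)
Days before May (Jan-Apr): 120; May 1 index = (0 + 120) mod 7 = 1 -> Tuesday
Last day offset: 31 - 1 = 30 days
Weekday index = (1 + 30) mod 7 = 3

Thursday, May 31


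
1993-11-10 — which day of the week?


Date: November 10, 1993
Anchor: Jan 1, 1993. With p = 1993 - 1 = 1992: (p + p//4 - p//100 + p//400) mod 7 = (1992 + 498 - 19 + 4) mod 7 = 2475 mod 7 = 4 -> Friday (Mon=0 ... Sun=6)
Days before November (Jan-Oct): 304; offset = 304 + 10 - 1 = 313
Weekday index = (4 + 313) mod 7 = 2

Day of the week: Wednesday


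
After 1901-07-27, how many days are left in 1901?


Day of year: 208 of 365
Remaining = 365 - 208

157 days


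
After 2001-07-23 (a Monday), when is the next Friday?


Current: Monday
Target: Friday
Days ahead: 4

Next Friday: 2001-07-27


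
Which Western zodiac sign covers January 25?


Date: January 25
Conventional tropical zodiac dates: Aquarius from January 20 onward; Pisces starts February 19
January 25 falls within the Aquarius range

Aquarius


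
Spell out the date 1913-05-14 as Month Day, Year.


ISO 1913-05-14 parses as year=1913, month=05, day=14
Month 5 -> May

May 14, 1913


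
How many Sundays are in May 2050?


May 2050 has 31 days
Anchor: Jan 1, 2050. With p = 2050 - 1 = 2049: (p + p//4 - p//100 + p//400) mod 7 = (2049 + 512 - 20 + 5) mod 7 = 2546 mod 7 = 5 -> Saturday (Mon=0 ... Sun=6)
Days before May (Jan-Apr): 120; May 1 index = (5 + 120) mod 7 = 6 -> Sunday
First Sunday is May 1
Sundays: 1, 8, 15, 22, 29

5 Sundays


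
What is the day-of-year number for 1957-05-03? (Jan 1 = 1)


Date: May 3, 1957
Days in months 1 through 4: 120
Plus 3 days in May

Day of year: 123


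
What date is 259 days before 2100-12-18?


Start: 2100-12-18, subtract 259 days
Back 18 days from December 18 reaches November 30, 2100 -> 241 left
November 2100 has 30 days -> back to October 31, 2100 -> 211 left
October 2100 has 31 days -> back to September 30, 2100 -> 180 left
September 2100 has 30 days -> back to August 31, 2100 -> 150 left
August 2100 has 31 days -> back to July 31, 2100 -> 119 left
July 2100 has 31 days -> back to June 30, 2100 -> 88 left
June 2100 has 30 days -> back to May 31, 2100 -> 58 left
May 2100 has 31 days -> back to April 30, 2100 -> 27 left
April 2100: 30 - 27 = 3 -> lands on April 3

Result: 2100-04-03


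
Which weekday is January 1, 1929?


Target: January 1, 1929
Anchor: Jan 1, 1929. With p = 1929 - 1 = 1928: (p + p//4 - p//100 + p//400) mod 7 = (1928 + 482 - 19 + 4) mod 7 = 2395 mod 7 = 1 -> Tuesday (Mon=0 ... Sun=6)
Offset from anchor: 0 days
Weekday index = (1 + 0) mod 7 = 1

Tuesday


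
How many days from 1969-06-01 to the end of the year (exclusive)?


Day of year: 152 of 365
Remaining = 365 - 152

213 days


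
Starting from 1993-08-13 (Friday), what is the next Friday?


Current: Friday
Target: Friday
Days ahead: 7

Next Friday: 1993-08-20


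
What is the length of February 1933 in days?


February 1933 (leap year: no)

28 days


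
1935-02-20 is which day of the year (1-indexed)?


Date: February 20, 1935
Days in months 1 through 1: 31
Plus 20 days in February

Day of year: 51


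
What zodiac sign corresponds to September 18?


Date: September 18
Conventional tropical zodiac dates: Virgo from August 23 onward; Libra starts September 23
September 18 falls within the Virgo range

Virgo


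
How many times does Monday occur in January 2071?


January 2071 has 31 days
Anchor: Jan 1, 2071. With p = 2071 - 1 = 2070: (p + p//4 - p//100 + p//400) mod 7 = (2070 + 517 - 20 + 5) mod 7 = 2572 mod 7 = 3 -> Thursday (Mon=0 ... Sun=6)
January 1 is the anchor itself -> Thursday
First Monday is January 5
Mondays: 5, 12, 19, 26

4 Mondays


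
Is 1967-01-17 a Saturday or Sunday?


Anchor: Jan 1, 1967. With p = 1967 - 1 = 1966: (p + p//4 - p//100 + p//400) mod 7 = (1966 + 491 - 19 + 4) mod 7 = 2442 mod 7 = 6 -> Sunday (Mon=0 ... Sun=6)
Day of year: 17; offset = 16
Weekday index = (6 + 16) mod 7 = 1 -> Tuesday
Weekend days: Saturday, Sunday

No


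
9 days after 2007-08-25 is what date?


Start: 2007-08-25, add 9 days
August 2007 has 31 days: 31 - 25 = 6 days to August 31 -> 3 left
September 2007: 3 <= 30 -> lands on September 3

Result: 2007-09-03


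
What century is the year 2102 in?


Century = (year - 1) // 100 + 1
= (2102 - 1) // 100 + 1
= 2101 // 100 + 1
= 21 + 1

22nd century


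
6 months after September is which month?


September is month 9
9 + 6 = 15; wrap: 15 - 12 = 3

March


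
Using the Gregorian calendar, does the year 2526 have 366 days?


Gregorian leap year rule: divisible by 4, but not by 100, unless also by 400.
2526 is not divisible by 4 -> not a leap year

No


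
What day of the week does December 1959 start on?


Target: December 1, 1959
Anchor: Jan 1, 1959. With p = 1959 - 1 = 1958: (p + p//4 - p//100 + p//400) mod 7 = (1958 + 489 - 19 + 4) mod 7 = 2432 mod 7 = 3 -> Thursday (Mon=0 ... Sun=6)
Days before December (Jan-Nov): 334 days
Weekday index = (3 + 334) mod 7 = 1

Tuesday


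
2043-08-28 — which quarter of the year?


Month: August (month 8)
Q1: Jan-Mar, Q2: Apr-Jun, Q3: Jul-Sep, Q4: Oct-Dec

Q3


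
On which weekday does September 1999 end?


September 1999 has 30 days
Anchor: Jan 1, 1999. With p = 1999 - 1 = 1998: (p + p//4 - p//100 + p//400) mod 7 = (1998 + 499 - 19 + 4) mod 7 = 2482 mod 7 = 4 -> Friday (Mon=0 ... Sun=6)
Days before September (Jan-Aug): 243; September 1 index = (4 + 243) mod 7 = 2 -> Wednesday
Last day offset: 30 - 1 = 29 days
Weekday index = (2 + 29) mod 7 = 3

Thursday, September 30


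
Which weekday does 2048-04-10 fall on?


Date: April 10, 2048
Anchor: Jan 1, 2048. With p = 2048 - 1 = 2047: (p + p//4 - p//100 + p//400) mod 7 = (2047 + 511 - 20 + 5) mod 7 = 2543 mod 7 = 2 -> Wednesday (Mon=0 ... Sun=6)
Days before April (Jan-Mar): 91; offset = 91 + 10 - 1 = 100
Weekday index = (2 + 100) mod 7 = 4

Day of the week: Friday


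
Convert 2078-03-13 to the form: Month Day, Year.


ISO 2078-03-13 parses as year=2078, month=03, day=13
Month 3 -> March

March 13, 2078


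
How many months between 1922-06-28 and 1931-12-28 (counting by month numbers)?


From June 1922 to December 1931
9 years * 12 = 108 months, plus 6 months = 114

114 months


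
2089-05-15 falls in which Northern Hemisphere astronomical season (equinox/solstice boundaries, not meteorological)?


Date: May 15
Astronomical Spring (approx.; exact equinox/solstice day varies by year): March 20 to June 20
May 15 falls within the Spring window

Spring


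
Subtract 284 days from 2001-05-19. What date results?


Start: 2001-05-19, subtract 284 days
Back 19 days from May 19 reaches April 30, 2001 -> 265 left
April 2001 has 30 days -> back to March 31, 2001 -> 235 left
March 2001 has 31 days -> back to February 28, 2001 -> 204 left
February 2001 has 28 days -> back to January 31, 2001 -> 176 left
January 2001 has 31 days -> back to December 31, 2000 -> 145 left
December 2000 has 31 days -> back to November 30, 2000 -> 114 left
November 2000 has 30 days -> back to October 31, 2000 -> 84 left
October 2000 has 31 days -> back to September 30, 2000 -> 53 left
September 2000 has 30 days -> back to August 31, 2000 -> 23 left
August 2000: 31 - 23 = 8 -> lands on August 8

Result: 2000-08-08


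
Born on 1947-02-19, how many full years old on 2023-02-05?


Birth: 1947-02-19
Reference: 2023-02-05
Year difference: 2023 - 1947 = 76
Birthday not yet reached in 2023, subtract 1

75 years old


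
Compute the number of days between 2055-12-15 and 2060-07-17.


From 2055-12-15 to 2060-07-17
2055-12-15: days before December = 31 + 28 + 31 + 30 + 31 + 30 + 31 + 31 + 30 + 31 + 30 = 334 (2055 is not a leap year); day of year = 334 + 15 = 349
2060-07-17: days before July = 31 + 29 + 31 + 30 + 31 + 30 = 182 (2060 is a leap year); day of year = 182 + 17 = 199
Rest of 2055: 365 - 349 = 16
Full years 2056 (366), 2057 (365), 2058 (365), 2059 (365): 1461
Total = 16 + 1461 + 199 = 1676

1676 days


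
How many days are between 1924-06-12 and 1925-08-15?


From 1924-06-12 to 1925-08-15
1924-06-12: days before June = 31 + 29 + 31 + 30 + 31 = 152 (1924 is a leap year); day of year = 152 + 12 = 164
1925-08-15: days before August = 31 + 28 + 31 + 30 + 31 + 30 + 31 = 212 (1925 is not a leap year); day of year = 212 + 15 = 227
Rest of 1924: 366 - 164 = 202
Total = 202 + 227 = 429

429 days


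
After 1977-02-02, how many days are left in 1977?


Day of year: 33 of 365
Remaining = 365 - 33

332 days


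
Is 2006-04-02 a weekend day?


Anchor: Jan 1, 2006. With p = 2006 - 1 = 2005: (p + p//4 - p//100 + p//400) mod 7 = (2005 + 501 - 20 + 5) mod 7 = 2491 mod 7 = 6 -> Sunday (Mon=0 ... Sun=6)
Day of year: 92; offset = 91
Weekday index = (6 + 91) mod 7 = 6 -> Sunday
Weekend days: Saturday, Sunday

Yes


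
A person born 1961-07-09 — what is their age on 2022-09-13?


Birth: 1961-07-09
Reference: 2022-09-13
Year difference: 2022 - 1961 = 61

61 years old


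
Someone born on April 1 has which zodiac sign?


Date: April 1
Conventional tropical zodiac dates: Aries from March 21 onward; Taurus starts April 20
April 1 falls within the Aries range

Aries


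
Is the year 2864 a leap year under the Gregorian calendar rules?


Gregorian leap year rule: divisible by 4, but not by 100, unless also by 400.
2864 is divisible by 4 but not 100 -> leap year

Yes


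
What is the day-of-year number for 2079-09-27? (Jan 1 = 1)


Date: September 27, 2079
Days in months 1 through 8: 243
Plus 27 days in September

Day of year: 270


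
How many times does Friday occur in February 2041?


February 2041 has 28 days
Anchor: Jan 1, 2041. With p = 2041 - 1 = 2040: (p + p//4 - p//100 + p//400) mod 7 = (2040 + 510 - 20 + 5) mod 7 = 2535 mod 7 = 1 -> Tuesday (Mon=0 ... Sun=6)
Days before February (Jan): 31; February 1 index = (1 + 31) mod 7 = 4 -> Friday
First Friday is February 1
Fridays: 1, 8, 15, 22

4 Fridays


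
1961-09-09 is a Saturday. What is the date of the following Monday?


Current: Saturday
Target: Monday
Days ahead: 2

Next Monday: 1961-09-11


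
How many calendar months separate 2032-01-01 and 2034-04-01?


From January 2032 to April 2034
2 years * 12 = 24 months, plus 3 months = 27

27 months


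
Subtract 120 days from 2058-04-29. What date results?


Start: 2058-04-29, subtract 120 days
Back 29 days from April 29 reaches March 31, 2058 -> 91 left
March 2058 has 31 days -> back to February 28, 2058 -> 60 left
February 2058 has 28 days -> back to January 31, 2058 -> 32 left
January 2058 has 31 days -> back to December 31, 2057 -> 1 left
December 2057: 31 - 1 = 30 -> lands on December 30

Result: 2057-12-30


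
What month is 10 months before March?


March is month 3
3 - 10 = -7; wrap: -7 + 12 = 5

May


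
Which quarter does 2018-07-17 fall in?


Month: July (month 7)
Q1: Jan-Mar, Q2: Apr-Jun, Q3: Jul-Sep, Q4: Oct-Dec

Q3


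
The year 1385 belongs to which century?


Century = (year - 1) // 100 + 1
= (1385 - 1) // 100 + 1
= 1384 // 100 + 1
= 13 + 1

14th century


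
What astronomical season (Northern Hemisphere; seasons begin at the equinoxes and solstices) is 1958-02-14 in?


Date: February 14
Astronomical Winter (approx.; exact equinox/solstice day varies by year): December 21 to March 19
February 14 falls within the Winter window

Winter


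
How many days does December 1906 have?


December 1906

31 days


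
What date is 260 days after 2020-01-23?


Start: 2020-01-23, add 260 days
January 2020 has 31 days: 31 - 23 = 8 days to January 31 -> 252 left
February 2020 has 29 days -> 223 left
March 2020 has 31 days -> 192 left
April 2020 has 30 days -> 162 left
May 2020 has 31 days -> 131 left
June 2020 has 30 days -> 101 left
July 2020 has 31 days -> 70 left
August 2020 has 31 days -> 39 left
September 2020 has 30 days -> 9 left
October 2020: 9 <= 31 -> lands on October 9

Result: 2020-10-09


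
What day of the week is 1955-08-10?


Date: August 10, 1955
Anchor: Jan 1, 1955. With p = 1955 - 1 = 1954: (p + p//4 - p//100 + p//400) mod 7 = (1954 + 488 - 19 + 4) mod 7 = 2427 mod 7 = 5 -> Saturday (Mon=0 ... Sun=6)
Days before August (Jan-Jul): 212; offset = 212 + 10 - 1 = 221
Weekday index = (5 + 221) mod 7 = 2

Day of the week: Wednesday


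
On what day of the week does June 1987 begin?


Target: June 1, 1987
Anchor: Jan 1, 1987. With p = 1987 - 1 = 1986: (p + p//4 - p//100 + p//400) mod 7 = (1986 + 496 - 19 + 4) mod 7 = 2467 mod 7 = 3 -> Thursday (Mon=0 ... Sun=6)
Days before June (Jan-May): 151 days
Weekday index = (3 + 151) mod 7 = 0

Monday


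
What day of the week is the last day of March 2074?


March 2074 has 31 days
Anchor: Jan 1, 2074. With p = 2074 - 1 = 2073: (p + p//4 - p//100 + p//400) mod 7 = (2073 + 518 - 20 + 5) mod 7 = 2576 mod 7 = 0 -> Monday (Mon=0 ... Sun=6)
Days before March (Jan-Feb): 59; March 1 index = (0 + 59) mod 7 = 3 -> Thursday
Last day offset: 31 - 1 = 30 days
Weekday index = (3 + 30) mod 7 = 5

Saturday, March 31


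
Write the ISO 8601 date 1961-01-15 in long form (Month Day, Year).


ISO 1961-01-15 parses as year=1961, month=01, day=15
Month 1 -> January

January 15, 1961


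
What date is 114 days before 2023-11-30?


Start: 2023-11-30, subtract 114 days
Back 30 days from November 30 reaches October 31, 2023 -> 84 left
October 2023 has 31 days -> back to September 30, 2023 -> 53 left
September 2023 has 30 days -> back to August 31, 2023 -> 23 left
August 2023: 31 - 23 = 8 -> lands on August 8

Result: 2023-08-08


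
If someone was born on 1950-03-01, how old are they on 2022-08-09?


Birth: 1950-03-01
Reference: 2022-08-09
Year difference: 2022 - 1950 = 72

72 years old


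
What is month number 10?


Month 10 of 12

October


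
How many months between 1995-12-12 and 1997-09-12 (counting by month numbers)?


From December 1995 to September 1997
2 years * 12 = 24 months, minus 3 months = 21

21 months


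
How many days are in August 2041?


August 2041

31 days


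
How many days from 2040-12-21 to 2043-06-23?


From 2040-12-21 to 2043-06-23
2040-12-21: days before December = 31 + 29 + 31 + 30 + 31 + 30 + 31 + 31 + 30 + 31 + 30 = 335 (2040 is a leap year); day of year = 335 + 21 = 356
2043-06-23: days before June = 31 + 28 + 31 + 30 + 31 = 151 (2043 is not a leap year); day of year = 151 + 23 = 174
Rest of 2040: 366 - 356 = 10
Full years 2041 (365), 2042 (365): 730
Total = 10 + 730 + 174 = 914

914 days


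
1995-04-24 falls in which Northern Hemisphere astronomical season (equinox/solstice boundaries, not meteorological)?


Date: April 24
Astronomical Spring (approx.; exact equinox/solstice day varies by year): March 20 to June 20
April 24 falls within the Spring window

Spring


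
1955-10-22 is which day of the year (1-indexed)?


Date: October 22, 1955
Days in months 1 through 9: 273
Plus 22 days in October

Day of year: 295


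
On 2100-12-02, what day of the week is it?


Date: December 2, 2100
Anchor: Jan 1, 2100. With p = 2100 - 1 = 2099: (p + p//4 - p//100 + p//400) mod 7 = (2099 + 524 - 20 + 5) mod 7 = 2608 mod 7 = 4 -> Friday (Mon=0 ... Sun=6)
Days before December (Jan-Nov): 334; offset = 334 + 2 - 1 = 335
Weekday index = (4 + 335) mod 7 = 3

Day of the week: Thursday


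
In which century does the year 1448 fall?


Century = (year - 1) // 100 + 1
= (1448 - 1) // 100 + 1
= 1447 // 100 + 1
= 14 + 1

15th century


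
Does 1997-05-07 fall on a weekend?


Anchor: Jan 1, 1997. With p = 1997 - 1 = 1996: (p + p//4 - p//100 + p//400) mod 7 = (1996 + 499 - 19 + 4) mod 7 = 2480 mod 7 = 2 -> Wednesday (Mon=0 ... Sun=6)
Day of year: 127; offset = 126
Weekday index = (2 + 126) mod 7 = 2 -> Wednesday
Weekend days: Saturday, Sunday

No


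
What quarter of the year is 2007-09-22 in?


Month: September (month 9)
Q1: Jan-Mar, Q2: Apr-Jun, Q3: Jul-Sep, Q4: Oct-Dec

Q3


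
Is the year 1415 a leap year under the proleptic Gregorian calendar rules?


Gregorian leap year rule: divisible by 4, but not by 100, unless also by 400.
1415 is not divisible by 4 -> not a leap year

No


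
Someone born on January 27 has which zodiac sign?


Date: January 27
Conventional tropical zodiac dates: Aquarius from January 20 onward; Pisces starts February 19
January 27 falls within the Aquarius range

Aquarius


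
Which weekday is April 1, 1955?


Target: April 1, 1955
Anchor: Jan 1, 1955. With p = 1955 - 1 = 1954: (p + p//4 - p//100 + p//400) mod 7 = (1954 + 488 - 19 + 4) mod 7 = 2427 mod 7 = 5 -> Saturday (Mon=0 ... Sun=6)
Days before April (Jan-Mar): 90 days
Weekday index = (5 + 90) mod 7 = 4

Friday


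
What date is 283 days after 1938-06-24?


Start: 1938-06-24, add 283 days
June 1938 has 30 days: 30 - 24 = 6 days to June 30 -> 277 left
July 1938 has 31 days -> 246 left
August 1938 has 31 days -> 215 left
September 1938 has 30 days -> 185 left
October 1938 has 31 days -> 154 left
November 1938 has 30 days -> 124 left
December 1938 has 31 days -> 93 left
January 1939 has 31 days -> 62 left
February 1939 has 28 days -> 34 left
March 1939 has 31 days -> 3 left
April 1939: 3 <= 30 -> lands on April 3

Result: 1939-04-03


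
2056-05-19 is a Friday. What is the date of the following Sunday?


Current: Friday
Target: Sunday
Days ahead: 2

Next Sunday: 2056-05-21


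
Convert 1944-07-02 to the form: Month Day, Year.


ISO 1944-07-02 parses as year=1944, month=07, day=02
Month 7 -> July

July 2, 1944


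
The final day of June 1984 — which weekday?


June 1984 has 30 days
Anchor: Jan 1, 1984. With p = 1984 - 1 = 1983: (p + p//4 - p//100 + p//400) mod 7 = (1983 + 495 - 19 + 4) mod 7 = 2463 mod 7 = 6 -> Sunday (Mon=0 ... Sun=6)
Days before June (Jan-May): 152; June 1 index = (6 + 152) mod 7 = 4 -> Friday
Last day offset: 30 - 1 = 29 days
Weekday index = (4 + 29) mod 7 = 5

Saturday, June 30


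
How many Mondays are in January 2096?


January 2096 has 31 days
Anchor: Jan 1, 2096. With p = 2096 - 1 = 2095: (p + p//4 - p//100 + p//400) mod 7 = (2095 + 523 - 20 + 5) mod 7 = 2603 mod 7 = 6 -> Sunday (Mon=0 ... Sun=6)
January 1 is the anchor itself -> Sunday
First Monday is January 2
Mondays: 2, 9, 16, 23, 30

5 Mondays


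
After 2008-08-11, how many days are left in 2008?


Day of year: 224 of 366
Remaining = 366 - 224

142 days


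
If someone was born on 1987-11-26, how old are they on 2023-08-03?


Birth: 1987-11-26
Reference: 2023-08-03
Year difference: 2023 - 1987 = 36
Birthday not yet reached in 2023, subtract 1

35 years old


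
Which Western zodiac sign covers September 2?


Date: September 2
Conventional tropical zodiac dates: Virgo from August 23 onward; Libra starts September 23
September 2 falls within the Virgo range

Virgo


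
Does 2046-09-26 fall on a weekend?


Anchor: Jan 1, 2046. With p = 2046 - 1 = 2045: (p + p//4 - p//100 + p//400) mod 7 = (2045 + 511 - 20 + 5) mod 7 = 2541 mod 7 = 0 -> Monday (Mon=0 ... Sun=6)
Day of year: 269; offset = 268
Weekday index = (0 + 268) mod 7 = 2 -> Wednesday
Weekend days: Saturday, Sunday

No


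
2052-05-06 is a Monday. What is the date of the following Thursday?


Current: Monday
Target: Thursday
Days ahead: 3

Next Thursday: 2052-05-09


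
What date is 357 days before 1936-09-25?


Start: 1936-09-25, subtract 357 days
Back 25 days from September 25 reaches August 31, 1936 -> 332 left
August 1936 has 31 days -> back to July 31, 1936 -> 301 left
July 1936 has 31 days -> back to June 30, 1936 -> 270 left
June 1936 has 30 days -> back to May 31, 1936 -> 240 left
May 1936 has 31 days -> back to April 30, 1936 -> 209 left
April 1936 has 30 days -> back to March 31, 1936 -> 179 left
March 1936 has 31 days -> back to February 29, 1936 -> 148 left
February 1936 has 29 days -> back to January 31, 1936 -> 119 left
January 1936 has 31 days -> back to December 31, 1935 -> 88 left
December 1935 has 31 days -> back to November 30, 1935 -> 57 left
November 1935 has 30 days -> back to October 31, 1935 -> 27 left
October 1935: 31 - 27 = 4 -> lands on October 4

Result: 1935-10-04


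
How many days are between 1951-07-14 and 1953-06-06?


From 1951-07-14 to 1953-06-06
1951-07-14: days before July = 31 + 28 + 31 + 30 + 31 + 30 = 181 (1951 is not a leap year); day of year = 181 + 14 = 195
1953-06-06: days before June = 31 + 28 + 31 + 30 + 31 = 151 (1953 is not a leap year); day of year = 151 + 6 = 157
Rest of 1951: 365 - 195 = 170
Full years 1952 (366): 366
Total = 170 + 366 + 157 = 693

693 days


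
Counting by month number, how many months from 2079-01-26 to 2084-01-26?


From January 2079 to January 2084
5 years * 12 = 60 months = 60

60 months


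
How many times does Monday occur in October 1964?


October 1964 has 31 days
Anchor: Jan 1, 1964. With p = 1964 - 1 = 1963: (p + p//4 - p//100 + p//400) mod 7 = (1963 + 490 - 19 + 4) mod 7 = 2438 mod 7 = 2 -> Wednesday (Mon=0 ... Sun=6)
Days before October (Jan-Sep): 274; October 1 index = (2 + 274) mod 7 = 3 -> Thursday
First Monday is October 5
Mondays: 5, 12, 19, 26

4 Mondays


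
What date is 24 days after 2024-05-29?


Start: 2024-05-29, add 24 days
May 2024 has 31 days: 31 - 29 = 2 days to May 31 -> 22 left
June 2024: 22 <= 30 -> lands on June 22

Result: 2024-06-22


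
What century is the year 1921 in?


Century = (year - 1) // 100 + 1
= (1921 - 1) // 100 + 1
= 1920 // 100 + 1
= 19 + 1

20th century


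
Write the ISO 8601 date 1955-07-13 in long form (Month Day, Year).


ISO 1955-07-13 parses as year=1955, month=07, day=13
Month 7 -> July

July 13, 1955


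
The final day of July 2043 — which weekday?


July 2043 has 31 days
Anchor: Jan 1, 2043. With p = 2043 - 1 = 2042: (p + p//4 - p//100 + p//400) mod 7 = (2042 + 510 - 20 + 5) mod 7 = 2537 mod 7 = 3 -> Thursday (Mon=0 ... Sun=6)
Days before July (Jan-Jun): 181; July 1 index = (3 + 181) mod 7 = 2 -> Wednesday
Last day offset: 31 - 1 = 30 days
Weekday index = (2 + 30) mod 7 = 4

Friday, July 31


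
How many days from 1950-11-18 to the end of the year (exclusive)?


Day of year: 322 of 365
Remaining = 365 - 322

43 days


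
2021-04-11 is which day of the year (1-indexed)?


Date: April 11, 2021
Days in months 1 through 3: 90
Plus 11 days in April

Day of year: 101


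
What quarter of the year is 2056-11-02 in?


Month: November (month 11)
Q1: Jan-Mar, Q2: Apr-Jun, Q3: Jul-Sep, Q4: Oct-Dec

Q4


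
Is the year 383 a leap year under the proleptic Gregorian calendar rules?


Gregorian leap year rule: divisible by 4, but not by 100, unless also by 400.
383 is not divisible by 4 -> not a leap year

No


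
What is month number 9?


Month 9 of 12

September


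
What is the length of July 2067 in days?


July 2067

31 days


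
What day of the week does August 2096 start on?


Target: August 1, 2096
Anchor: Jan 1, 2096. With p = 2096 - 1 = 2095: (p + p//4 - p//100 + p//400) mod 7 = (2095 + 523 - 20 + 5) mod 7 = 2603 mod 7 = 6 -> Sunday (Mon=0 ... Sun=6)
Days before August (Jan-Jul): 213 days
Weekday index = (6 + 213) mod 7 = 2

Wednesday


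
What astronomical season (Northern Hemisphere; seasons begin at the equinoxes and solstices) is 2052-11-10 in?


Date: November 10
Astronomical Autumn (approx.; exact equinox/solstice day varies by year): September 22 to December 20
November 10 falls within the Autumn window

Autumn


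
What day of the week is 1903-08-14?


Date: August 14, 1903
Anchor: Jan 1, 1903. With p = 1903 - 1 = 1902: (p + p//4 - p//100 + p//400) mod 7 = (1902 + 475 - 19 + 4) mod 7 = 2362 mod 7 = 3 -> Thursday (Mon=0 ... Sun=6)
Days before August (Jan-Jul): 212; offset = 212 + 14 - 1 = 225
Weekday index = (3 + 225) mod 7 = 4

Day of the week: Friday


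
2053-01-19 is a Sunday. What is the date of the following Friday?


Current: Sunday
Target: Friday
Days ahead: 5

Next Friday: 2053-01-24


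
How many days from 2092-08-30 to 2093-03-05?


From 2092-08-30 to 2093-03-05
2092-08-30: days before August = 31 + 29 + 31 + 30 + 31 + 30 + 31 = 213 (2092 is a leap year); day of year = 213 + 30 = 243
2093-03-05: days before March = 31 + 28 = 59 (2093 is not a leap year); day of year = 59 + 5 = 64
Rest of 2092: 366 - 243 = 123
Total = 123 + 64 = 187

187 days


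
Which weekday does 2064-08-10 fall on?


Date: August 10, 2064
Anchor: Jan 1, 2064. With p = 2064 - 1 = 2063: (p + p//4 - p//100 + p//400) mod 7 = (2063 + 515 - 20 + 5) mod 7 = 2563 mod 7 = 1 -> Tuesday (Mon=0 ... Sun=6)
Days before August (Jan-Jul): 213; offset = 213 + 10 - 1 = 222
Weekday index = (1 + 222) mod 7 = 6

Day of the week: Sunday


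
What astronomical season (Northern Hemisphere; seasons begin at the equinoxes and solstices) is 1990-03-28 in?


Date: March 28
Astronomical Spring (approx.; exact equinox/solstice day varies by year): March 20 to June 20
March 28 falls within the Spring window

Spring


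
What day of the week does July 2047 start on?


Target: July 1, 2047
Anchor: Jan 1, 2047. With p = 2047 - 1 = 2046: (p + p//4 - p//100 + p//400) mod 7 = (2046 + 511 - 20 + 5) mod 7 = 2542 mod 7 = 1 -> Tuesday (Mon=0 ... Sun=6)
Days before July (Jan-Jun): 181 days
Weekday index = (1 + 181) mod 7 = 0

Monday


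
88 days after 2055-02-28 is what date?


Start: 2055-02-28, add 88 days
February 28 is the last day of February 2055 -> 88 left
March 2055 has 31 days -> 57 left
April 2055 has 30 days -> 27 left
May 2055: 27 <= 31 -> lands on May 27

Result: 2055-05-27


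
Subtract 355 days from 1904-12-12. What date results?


Start: 1904-12-12, subtract 355 days
Back 12 days from December 12 reaches November 30, 1904 -> 343 left
November 1904 has 30 days -> back to October 31, 1904 -> 313 left
October 1904 has 31 days -> back to September 30, 1904 -> 282 left
September 1904 has 30 days -> back to August 31, 1904 -> 252 left
August 1904 has 31 days -> back to July 31, 1904 -> 221 left
July 1904 has 31 days -> back to June 30, 1904 -> 190 left
June 1904 has 30 days -> back to May 31, 1904 -> 160 left
May 1904 has 31 days -> back to April 30, 1904 -> 129 left
April 1904 has 30 days -> back to March 31, 1904 -> 99 left
March 1904 has 31 days -> back to February 29, 1904 -> 68 left
February 1904 has 29 days -> back to January 31, 1904 -> 39 left
January 1904 has 31 days -> back to December 31, 1903 -> 8 left
December 1903: 31 - 8 = 23 -> lands on December 23

Result: 1903-12-23


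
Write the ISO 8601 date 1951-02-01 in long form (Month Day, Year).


ISO 1951-02-01 parses as year=1951, month=02, day=01
Month 2 -> February

February 1, 1951


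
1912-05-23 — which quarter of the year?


Month: May (month 5)
Q1: Jan-Mar, Q2: Apr-Jun, Q3: Jul-Sep, Q4: Oct-Dec

Q2


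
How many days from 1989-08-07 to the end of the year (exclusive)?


Day of year: 219 of 365
Remaining = 365 - 219

146 days


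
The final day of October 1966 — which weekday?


October 1966 has 31 days
Anchor: Jan 1, 1966. With p = 1966 - 1 = 1965: (p + p//4 - p//100 + p//400) mod 7 = (1965 + 491 - 19 + 4) mod 7 = 2441 mod 7 = 5 -> Saturday (Mon=0 ... Sun=6)
Days before October (Jan-Sep): 273; October 1 index = (5 + 273) mod 7 = 5 -> Saturday
Last day offset: 31 - 1 = 30 days
Weekday index = (5 + 30) mod 7 = 0

Monday, October 31


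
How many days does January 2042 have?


January 2042

31 days


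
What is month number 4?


Month 4 of 12

April


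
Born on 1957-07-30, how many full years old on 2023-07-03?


Birth: 1957-07-30
Reference: 2023-07-03
Year difference: 2023 - 1957 = 66
Birthday not yet reached in 2023, subtract 1

65 years old


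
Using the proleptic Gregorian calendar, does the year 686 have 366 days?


Gregorian leap year rule: divisible by 4, but not by 100, unless also by 400.
686 is not divisible by 4 -> not a leap year

No


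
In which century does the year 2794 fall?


Century = (year - 1) // 100 + 1
= (2794 - 1) // 100 + 1
= 2793 // 100 + 1
= 27 + 1

28th century


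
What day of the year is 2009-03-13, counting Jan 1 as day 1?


Date: March 13, 2009
Days in months 1 through 2: 59
Plus 13 days in March

Day of year: 72


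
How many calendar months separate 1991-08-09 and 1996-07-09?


From August 1991 to July 1996
5 years * 12 = 60 months, minus 1 month = 59

59 months


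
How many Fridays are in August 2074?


August 2074 has 31 days
Anchor: Jan 1, 2074. With p = 2074 - 1 = 2073: (p + p//4 - p//100 + p//400) mod 7 = (2073 + 518 - 20 + 5) mod 7 = 2576 mod 7 = 0 -> Monday (Mon=0 ... Sun=6)
Days before August (Jan-Jul): 212; August 1 index = (0 + 212) mod 7 = 2 -> Wednesday
First Friday is August 3
Fridays: 3, 10, 17, 24, 31

5 Fridays


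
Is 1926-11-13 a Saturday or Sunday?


Anchor: Jan 1, 1926. With p = 1926 - 1 = 1925: (p + p//4 - p//100 + p//400) mod 7 = (1925 + 481 - 19 + 4) mod 7 = 2391 mod 7 = 4 -> Friday (Mon=0 ... Sun=6)
Day of year: 317; offset = 316
Weekday index = (4 + 316) mod 7 = 5 -> Saturday
Weekend days: Saturday, Sunday

Yes


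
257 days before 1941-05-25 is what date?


Start: 1941-05-25, subtract 257 days
Back 25 days from May 25 reaches April 30, 1941 -> 232 left
April 1941 has 30 days -> back to March 31, 1941 -> 202 left
March 1941 has 31 days -> back to February 28, 1941 -> 171 left
February 1941 has 28 days -> back to January 31, 1941 -> 143 left
January 1941 has 31 days -> back to December 31, 1940 -> 112 left
December 1940 has 31 days -> back to November 30, 1940 -> 81 left
November 1940 has 30 days -> back to October 31, 1940 -> 51 left
October 1940 has 31 days -> back to September 30, 1940 -> 20 left
September 1940: 30 - 20 = 10 -> lands on September 10

Result: 1940-09-10


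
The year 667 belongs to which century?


Century = (year - 1) // 100 + 1
= (667 - 1) // 100 + 1
= 666 // 100 + 1
= 6 + 1

7th century


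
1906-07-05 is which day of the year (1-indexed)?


Date: July 5, 1906
Days in months 1 through 6: 181
Plus 5 days in July

Day of year: 186


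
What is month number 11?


Month 11 of 12

November


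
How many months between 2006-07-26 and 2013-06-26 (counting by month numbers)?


From July 2006 to June 2013
7 years * 12 = 84 months, minus 1 month = 83

83 months


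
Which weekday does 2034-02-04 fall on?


Date: February 4, 2034
Anchor: Jan 1, 2034. With p = 2034 - 1 = 2033: (p + p//4 - p//100 + p//400) mod 7 = (2033 + 508 - 20 + 5) mod 7 = 2526 mod 7 = 6 -> Sunday (Mon=0 ... Sun=6)
Days before February (Jan): 31; offset = 31 + 4 - 1 = 34
Weekday index = (6 + 34) mod 7 = 5

Day of the week: Saturday


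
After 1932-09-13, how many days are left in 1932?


Day of year: 257 of 366
Remaining = 366 - 257

109 days


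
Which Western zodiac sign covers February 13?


Date: February 13
Conventional tropical zodiac dates: Aquarius from January 20 onward; Pisces starts February 19
February 13 falls within the Aquarius range

Aquarius


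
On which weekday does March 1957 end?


March 1957 has 31 days
Anchor: Jan 1, 1957. With p = 1957 - 1 = 1956: (p + p//4 - p//100 + p//400) mod 7 = (1956 + 489 - 19 + 4) mod 7 = 2430 mod 7 = 1 -> Tuesday (Mon=0 ... Sun=6)
Days before March (Jan-Feb): 59; March 1 index = (1 + 59) mod 7 = 4 -> Friday
Last day offset: 31 - 1 = 30 days
Weekday index = (4 + 30) mod 7 = 6

Sunday, March 31


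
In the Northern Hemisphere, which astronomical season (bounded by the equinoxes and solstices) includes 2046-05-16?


Date: May 16
Astronomical Spring (approx.; exact equinox/solstice day varies by year): March 20 to June 20
May 16 falls within the Spring window

Spring


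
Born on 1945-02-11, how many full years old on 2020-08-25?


Birth: 1945-02-11
Reference: 2020-08-25
Year difference: 2020 - 1945 = 75

75 years old


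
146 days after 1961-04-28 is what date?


Start: 1961-04-28, add 146 days
April 1961 has 30 days: 30 - 28 = 2 days to April 30 -> 144 left
May 1961 has 31 days -> 113 left
June 1961 has 30 days -> 83 left
July 1961 has 31 days -> 52 left
August 1961 has 31 days -> 21 left
September 1961: 21 <= 30 -> lands on September 21

Result: 1961-09-21
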